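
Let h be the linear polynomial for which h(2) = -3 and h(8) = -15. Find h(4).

Write h(t) = at + b. Substituting each data point gives a linear system:
  2a + b = -3
  8a + b = -15
Solving the system yields a = -2, b = 1.
So h(t) = -2t + 1.
Then h(4) = -7.

-7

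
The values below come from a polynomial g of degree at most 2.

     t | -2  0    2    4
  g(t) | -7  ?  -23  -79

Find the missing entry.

On equispaced nodes a degree-2 polynomial has vanishing third forward difference, so
  - g(-2) + 3·g(0) - 3·g(2) + g(4) = 0.
Substituting the known values and solving for g(0):
  3·g(0) = 3
  g(0) = 1.

1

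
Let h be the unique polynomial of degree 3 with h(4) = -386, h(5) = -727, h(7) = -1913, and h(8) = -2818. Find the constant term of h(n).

Write h(n) = an^3 + bn^2 + cn + d. Substituting each data point gives a linear system:
  64a + 16b + 4c + d = -386
  125a + 25b + 5c + d = -727
  343a + 49b + 7c + d = -1913
  512a + 64b + 8c + d = -2818
Solving the system yields a = -5, b = -4, c = 0, d = -2.
So h(n) = -5n^3 - 4n^2 - 2.
The constant term is -2.

-2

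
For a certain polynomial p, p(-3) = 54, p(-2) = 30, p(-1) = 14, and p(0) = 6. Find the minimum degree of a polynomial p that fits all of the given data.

Forward differences of the values at x = -3, -2, -1, 0:
  p  : 54  30  14  6
  Δ  : -24  -16  -8
  Δ^2: 8  8
  Δ^3: 0
The second differences are constant (8) and nonzero, while all higher differences vanish, so the minimal degree is 2.

2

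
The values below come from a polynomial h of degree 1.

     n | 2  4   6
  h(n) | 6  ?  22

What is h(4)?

The 2 known points determine the degree-1 polynomial uniquely.
Write h(n) = an + b. Substituting each data point gives a linear system:
  2a + b = 6
  6a + b = 22
Solving the system yields a = 4, b = -2.
So h(n) = 4n - 2.
Then h(4) = 14.

14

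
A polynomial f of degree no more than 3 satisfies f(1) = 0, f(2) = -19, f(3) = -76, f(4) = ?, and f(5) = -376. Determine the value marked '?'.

-189

The 4 known points determine the degree-3 polynomial uniquely.
Write f(t) = at^3 + bt^2 + ct + d. Substituting each data point gives a linear system:
  a + b + c + d = 0
  8a + 4b + 2c + d = -19
  27a + 9b + 3c + d = -76
  125a + 25b + 5c + d = -376
Solving the system yields a = -3, b = -1, c = 5, d = -1.
So f(t) = -3t^3 - t^2 + 5t - 1.
Then f(4) = -189.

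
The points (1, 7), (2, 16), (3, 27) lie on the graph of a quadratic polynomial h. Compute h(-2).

-8

Forward differences of the values at x = 1, 2, 3:
  h  : 7  16  27
  Δ  : 9  11
  Δ^2: 2
The second differences are constant, confirming degree 2.
Interpolating (Newton forward form) and evaluating at x = -2 gives h(-2) = -8.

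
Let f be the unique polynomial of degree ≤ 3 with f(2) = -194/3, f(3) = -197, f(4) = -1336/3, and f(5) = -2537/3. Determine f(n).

f(n) = -6n^3 - 4n^2 + (5/3)n - 4

Using the Lagrange interpolation formula with nodes 2, 3, 4, 5:
  L_0(n) = (n - 3)(n - 4)(n - 5) / -6
  L_1(n) = (n - 2)(n - 4)(n - 5) / 2
  L_2(n) = (n - 2)(n - 3)(n - 5) / -2
  L_3(n) = (n - 2)(n - 3)(n - 4) / 6
Then f(n) = -194/3·L_0(n) - 197·L_1(n) - 1336/3·L_2(n) - 2537/3·L_3(n).
Expanding and collecting terms gives f(n) = -6n^3 - 4n^2 + (5/3)n - 4.
Check: f(5) = -2537/3. ✓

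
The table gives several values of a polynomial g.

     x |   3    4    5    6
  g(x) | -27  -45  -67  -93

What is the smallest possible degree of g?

2

Forward differences of the values at x = 3, 4, 5, 6:
  g  : -27  -45  -67  -93
  Δ  : -18  -22  -26
  Δ^2: -4  -4
  Δ^3: 0
The second differences are constant (-4) and nonzero, while all higher differences vanish, so the minimal degree is 2.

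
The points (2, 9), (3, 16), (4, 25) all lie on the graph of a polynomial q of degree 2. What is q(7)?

64

Using the Lagrange interpolation formula with nodes 2, 3, 4:
  L_0(x) = (x - 3)(x - 4) / 2
  L_1(x) = (x - 2)(x - 4) / -1
  L_2(x) = (x - 2)(x - 3) / 2
Then q(x) = 9·L_0(x) + 16·L_1(x) + 25·L_2(x).
Expanding and collecting terms gives q(x) = x^2 + 2x + 1.
Evaluating at x = 7: q(7) = 64.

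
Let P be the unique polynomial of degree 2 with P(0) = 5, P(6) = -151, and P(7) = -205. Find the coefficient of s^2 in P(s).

Write P(s) = as^2 + bs + c. Substituting each data point gives a linear system:
  c = 5
  36a + 6b + c = -151
  49a + 7b + c = -205
Solving the system yields a = -4, b = -2, c = 5.
So P(s) = -4s² - 2s + 5.
The leading coefficient is -4.

-4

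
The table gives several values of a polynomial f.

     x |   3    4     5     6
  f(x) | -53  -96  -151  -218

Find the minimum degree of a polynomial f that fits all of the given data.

Forward differences of the values at x = 3, 4, 5, 6:
  f  : -53  -96  -151  -218
  Δ  : -43  -55  -67
  Δ^2: -12  -12
  Δ^3: 0
The second differences are constant (-12) and nonzero, while all higher differences vanish, so the minimal degree is 2.

2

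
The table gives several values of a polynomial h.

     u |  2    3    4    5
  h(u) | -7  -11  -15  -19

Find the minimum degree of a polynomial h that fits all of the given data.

Forward differences of the values at u = 2, 3, 4, 5:
  h  : -7  -11  -15  -19
  Δ  : -4  -4  -4
  Δ^2: 0  0
  Δ^3: 0
The first differences are constant (-4) and nonzero, while all higher differences vanish, so the minimal degree is 1.

1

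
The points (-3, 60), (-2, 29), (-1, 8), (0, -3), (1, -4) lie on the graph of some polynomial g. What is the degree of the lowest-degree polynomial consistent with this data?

Forward differences of the values at n = -3, -2, -1, 0, 1:
  g  : 60  29  8  -3  -4
  Δ  : -31  -21  -11  -1
  Δ^2: 10  10  10
  Δ^3: 0  0
  Δ^4: 0
The second differences are constant (10) and nonzero, while all higher differences vanish, so the minimal degree is 2.

2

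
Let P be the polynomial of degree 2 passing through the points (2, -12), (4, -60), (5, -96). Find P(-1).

0

Write P(s) = as^2 + bs + c. Substituting each data point gives a linear system:
  4a + 2b + c = -12
  16a + 4b + c = -60
  25a + 5b + c = -96
Solving the system yields a = -4, b = 0, c = 4.
So P(s) = -4s^2 + 4.
Then P(-1) = 0.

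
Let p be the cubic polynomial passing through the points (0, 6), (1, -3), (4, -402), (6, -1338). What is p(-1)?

13

Using the Lagrange interpolation formula with nodes 0, 1, 4, 6:
  L_0(n) = (n - 1)(n - 4)(n - 6) / -24
  L_1(n) = n(n - 4)(n - 6) / 15
  L_2(n) = n(n - 1)(n - 6) / -24
  L_3(n) = n(n - 1)(n - 4) / 60
Then p(n) = 6·L_0(n) - 3·L_1(n) - 402·L_2(n) - 1338·L_3(n).
Expanding and collecting terms gives p(n) = -6n^3 - n^2 - 2n + 6.
Evaluating at n = -1: p(-1) = 13.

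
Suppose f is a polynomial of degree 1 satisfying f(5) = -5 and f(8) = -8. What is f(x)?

f(x) = -x

Write f(x) = ax + b. Substituting each data point gives a linear system:
  5a + b = -5
  8a + b = -8
Solving the system yields a = -1, b = 0.
So f(x) = -x.
Check: f(8) = -8. ✓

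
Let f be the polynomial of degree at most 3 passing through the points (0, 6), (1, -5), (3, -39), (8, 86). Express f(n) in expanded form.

Using the Lagrange interpolation formula with nodes 0, 1, 3, 8:
  L_0(n) = (n - 1)(n - 3)(n - 8) / -24
  L_1(n) = n(n - 3)(n - 8) / 14
  L_2(n) = n(n - 1)(n - 8) / -30
  L_3(n) = n(n - 1)(n - 3) / 280
Then f(n) = 6·L_0(n) - 5·L_1(n) - 39·L_2(n) + 86·L_3(n).
Expanding and collecting terms gives f(n) = n^3 - 6n^2 - 6n + 6.
Check: f(8) = 86. ✓

f(n) = n^3 - 6n^2 - 6n + 6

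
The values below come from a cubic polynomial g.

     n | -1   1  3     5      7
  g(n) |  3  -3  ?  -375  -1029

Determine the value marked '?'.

-81

On equispaced nodes a degree-3 polynomial has vanishing fourth forward difference, so
  g(-1) - 4·g(1) + 6·g(3) - 4·g(5) + g(7) = 0.
Substituting the known values and solving for g(3):
  6·g(3) = -486
  g(3) = -81.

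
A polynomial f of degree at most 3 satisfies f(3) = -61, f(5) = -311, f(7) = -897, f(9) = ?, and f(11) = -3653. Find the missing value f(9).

-1963

The 4 known points determine the degree-3 polynomial uniquely.
Write f(n) = an^3 + bn^2 + cn + d. Substituting each data point gives a linear system:
  27a + 9b + 3c + d = -61
  125a + 25b + 5c + d = -311
  343a + 49b + 7c + d = -897
  1331a + 121b + 11c + d = -3653
Solving the system yields a = -3, b = 3, c = -2, d = -1.
So f(n) = -3n^3 + 3n^2 - 2n - 1.
Then f(9) = -1963.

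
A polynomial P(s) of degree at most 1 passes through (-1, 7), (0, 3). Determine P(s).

P(s) = -4s + 3

Using the Lagrange interpolation formula with nodes -1, 0:
  L_0(s) = s / -1
  L_1(s) = (s + 1) / 1
Then P(s) = 7·L_0(s) + 3·L_1(s).
Expanding and collecting terms gives P(s) = -4s + 3.
Check: P(0) = 3. ✓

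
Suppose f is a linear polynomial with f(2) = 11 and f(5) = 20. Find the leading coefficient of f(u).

3

Write f(u) = au + b. Substituting each data point gives a linear system:
  2a + b = 11
  5a + b = 20
Solving the system yields a = 3, b = 5.
So f(u) = 3u + 5.
The leading coefficient is 3.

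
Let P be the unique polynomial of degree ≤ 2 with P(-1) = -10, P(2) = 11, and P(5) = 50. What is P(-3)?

Forward differences of the values at u = -1, 2, 5:
  P  : -10  11  50
  Δ  : 21  39
  Δ^2: 18
The second differences are constant, confirming degree 2.
Interpolating (Newton forward form) and evaluating at u = -3 gives P(-3) = -14.

-14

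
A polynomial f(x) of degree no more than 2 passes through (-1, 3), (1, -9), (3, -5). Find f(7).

Write f(x) = ax^2 + bx + c. Substituting each data point gives a linear system:
  a - b + c = 3
  a + b + c = -9
  9a + 3b + c = -5
Solving the system yields a = 2, b = -6, c = -5.
So f(x) = 2x^2 - 6x - 5.
Then f(7) = 51.

51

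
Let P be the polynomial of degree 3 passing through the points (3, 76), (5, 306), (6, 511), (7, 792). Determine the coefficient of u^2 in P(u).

Write P(u) = au^3 + bu^2 + cu + d. Substituting each data point gives a linear system:
  27a + 9b + 3c + d = 76
  125a + 25b + 5c + d = 306
  216a + 36b + 6c + d = 511
  343a + 49b + 7c + d = 792
Solving the system yields a = 2, b = 2, c = 1, d = 1.
So P(u) = 2u³ + 2u² + u + 1.
The coefficient of u^2 is 2.

2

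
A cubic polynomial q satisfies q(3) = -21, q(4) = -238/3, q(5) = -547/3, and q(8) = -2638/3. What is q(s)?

q(s) = -2s^3 + (5/3)s^2 + 4s + 6

Write q(s) = as^3 + bs^2 + cs + d. Substituting each data point gives a linear system:
  27a + 9b + 3c + d = -21
  64a + 16b + 4c + d = -238/3
  125a + 25b + 5c + d = -547/3
  512a + 64b + 8c + d = -2638/3
Solving the system yields a = -2, b = 5/3, c = 4, d = 6.
So q(s) = -2s^3 + (5/3)s^2 + 4s + 6.
Check: q(3) = -21. ✓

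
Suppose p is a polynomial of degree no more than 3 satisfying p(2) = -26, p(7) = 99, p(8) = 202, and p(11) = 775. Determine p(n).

Using the Lagrange interpolation formula with nodes 2, 7, 8, 11:
  L_0(n) = (n - 7)(n - 8)(n - 11) / -270
  L_1(n) = (n - 2)(n - 8)(n - 11) / 20
  L_2(n) = (n - 2)(n - 7)(n - 11) / -18
  L_3(n) = (n - 2)(n - 7)(n - 8) / 108
Then p(n) = -26·L_0(n) + 99·L_1(n) + 202·L_2(n) + 775·L_3(n).
Expanding and collecting terms gives p(n) = n^3 - 4n^2 - 6n - 6.
Check: p(7) = 99. ✓

p(n) = n^3 - 4n^2 - 6n - 6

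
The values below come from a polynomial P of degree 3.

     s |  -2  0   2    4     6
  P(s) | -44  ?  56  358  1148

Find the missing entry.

2

The 4 known points determine the degree-3 polynomial uniquely.
Write P(s) = as^3 + bs^2 + cs + d. Substituting each data point gives a linear system:
  -8a + 4b - 2c + d = -44
  8a + 4b + 2c + d = 56
  64a + 16b + 4c + d = 358
  216a + 36b + 6c + d = 1148
Solving the system yields a = 5, b = 1, c = 5, d = 2.
So P(s) = 5s^3 + s^2 + 5s + 2.
Then P(0) = 2.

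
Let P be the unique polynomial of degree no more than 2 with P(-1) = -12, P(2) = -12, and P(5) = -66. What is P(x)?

P(x) = -3x^2 + 3x - 6

Write P(x) = ax^2 + bx + c. Substituting each data point gives a linear system:
  a - b + c = -12
  4a + 2b + c = -12
  25a + 5b + c = -66
Solving the system yields a = -3, b = 3, c = -6.
So P(x) = -3x^2 + 3x - 6.
Check: P(2) = -12. ✓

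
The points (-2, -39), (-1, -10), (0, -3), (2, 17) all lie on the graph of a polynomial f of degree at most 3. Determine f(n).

Using the Lagrange interpolation formula with nodes -2, -1, 0, 2:
  L_0(n) = (n + 1)n(n - 2) / -8
  L_1(n) = (n + 2)n(n - 2) / 3
  L_2(n) = (n + 2)(n + 1)(n - 2) / -4
  L_3(n) = (n + 2)(n + 1)n / 24
Then f(n) = -39·L_0(n) - 10·L_1(n) - 3·L_2(n) + 17·L_3(n).
Expanding and collecting terms gives f(n) = 3n³ - 2n² + 2n - 3.
Check: f(-2) = -39. ✓

f(n) = 3n^3 - 2n^2 + 2n - 3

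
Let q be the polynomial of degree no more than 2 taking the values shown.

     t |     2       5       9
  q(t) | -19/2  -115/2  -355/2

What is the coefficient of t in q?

-2

Write q(t) = at^2 + bt + c. Substituting each data point gives a linear system:
  4a + 2b + c = -19/2
  25a + 5b + c = -115/2
  81a + 9b + c = -355/2
Solving the system yields a = -2, b = -2, c = 5/2.
So q(t) = -2t^2 - 2t + 5/2.
The coefficient of t is -2.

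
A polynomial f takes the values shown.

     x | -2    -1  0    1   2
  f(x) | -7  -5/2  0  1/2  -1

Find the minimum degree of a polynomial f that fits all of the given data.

2

Forward differences of the values at x = -2, -1, 0, 1, 2:
  f  : -7  -5/2  0  1/2  -1
  Δ  : 9/2  5/2  1/2  -3/2
  Δ^2: -2  -2  -2
  Δ^3: 0  0
  Δ^4: 0
The second differences are constant (-2) and nonzero, while all higher differences vanish, so the minimal degree is 2.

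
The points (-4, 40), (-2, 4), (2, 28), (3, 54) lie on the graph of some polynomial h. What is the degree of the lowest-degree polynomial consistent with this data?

2

Divided differences on the nodes -4, -2, 2, 3:
  order 0: 40  4  28  54
  order 1: -18  6  26
  order 2: 4  4
  order 3: 0
The order-2 divided differences are all 4 (nonzero) and every higher order vanishes, so the data lies on a polynomial of degree exactly 2.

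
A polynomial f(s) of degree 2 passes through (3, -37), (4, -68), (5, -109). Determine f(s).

Write f(s) = as^2 + bs + c. Substituting each data point gives a linear system:
  9a + 3b + c = -37
  16a + 4b + c = -68
  25a + 5b + c = -109
Solving the system yields a = -5, b = 4, c = -4.
So f(s) = -5s^2 + 4s - 4.
Check: f(4) = -68. ✓

f(s) = -5s^2 + 4s - 4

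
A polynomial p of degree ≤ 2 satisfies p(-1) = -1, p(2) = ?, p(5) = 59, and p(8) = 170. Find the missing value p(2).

2

The 3 known points determine the degree-2 polynomial uniquely.
Write p(x) = ax^2 + bx + c. Substituting each data point gives a linear system:
  a - b + c = -1
  25a + 5b + c = 59
  64a + 8b + c = 170
Solving the system yields a = 3, b = -2, c = -6.
So p(x) = 3x² - 2x - 6.
Then p(2) = 2.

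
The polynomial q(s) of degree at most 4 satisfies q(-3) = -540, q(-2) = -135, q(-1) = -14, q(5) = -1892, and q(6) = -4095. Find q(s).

q(s) = -4s^4 + 6s^3 - 6s^2 + s + 3

Using the Lagrange interpolation formula with nodes -3, -2, -1, 5, 6:
  L_0(s) = (s + 2)(s + 1)(s - 5)(s - 6) / 144
  L_1(s) = (s + 3)(s + 1)(s - 5)(s - 6) / -56
  L_2(s) = (s + 3)(s + 2)(s - 5)(s - 6) / 84
  L_3(s) = (s + 3)(s + 2)(s + 1)(s - 6) / -336
  L_4(s) = (s + 3)(s + 2)(s + 1)(s - 5) / 504
Then q(s) = -540·L_0(s) - 135·L_1(s) - 14·L_2(s) - 1892·L_3(s) - 4095·L_4(s).
Expanding and collecting terms gives q(s) = -4s^4 + 6s^3 - 6s^2 + s + 3.
Check: q(6) = -4095. ✓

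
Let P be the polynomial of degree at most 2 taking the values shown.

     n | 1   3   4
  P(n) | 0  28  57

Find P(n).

P(n) = 5n^2 - 6n + 1

Write P(n) = an^2 + bn + c. Substituting each data point gives a linear system:
  a + b + c = 0
  9a + 3b + c = 28
  16a + 4b + c = 57
Solving the system yields a = 5, b = -6, c = 1.
So P(n) = 5n² - 6n + 1.
Check: P(3) = 28. ✓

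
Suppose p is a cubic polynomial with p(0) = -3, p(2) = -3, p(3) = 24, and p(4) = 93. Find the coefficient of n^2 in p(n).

-6

Write p(n) = an^3 + bn^2 + cn + d. Substituting each data point gives a linear system:
  d = -3
  8a + 4b + 2c + d = -3
  27a + 9b + 3c + d = 24
  64a + 16b + 4c + d = 93
Solving the system yields a = 3, b = -6, c = 0, d = -3.
So p(n) = 3n^3 - 6n^2 - 3.
The coefficient of n^2 is -6.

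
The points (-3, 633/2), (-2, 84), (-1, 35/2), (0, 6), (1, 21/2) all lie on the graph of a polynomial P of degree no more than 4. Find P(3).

543/2

Write P(u) = au^4 + bu^3 + cu^2 + du + e. Substituting each data point gives a linear system:
  81a - 27b + 9c - 3d + e = 633/2
  16a - 8b + 4c - 2d + e = 84
  a - b + c - d + e = 35/2
  e = 6
  a + b + c + d + e = 21/2
Solving the system yields a = 3, b = -1/2, c = 5, d = -3, e = 6.
So P(u) = 3u⁴ - (1/2)u³ + 5u² - 3u + 6.
Then P(3) = 543/2.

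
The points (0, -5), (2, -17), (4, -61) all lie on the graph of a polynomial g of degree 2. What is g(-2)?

Forward differences of the values at x = 0, 2, 4:
  g  : -5  -17  -61
  Δ  : -12  -44
  Δ^2: -32
The second differences are constant, confirming degree 2.
Interpolating (Newton forward form) and evaluating at x = -2 gives g(-2) = -25.

-25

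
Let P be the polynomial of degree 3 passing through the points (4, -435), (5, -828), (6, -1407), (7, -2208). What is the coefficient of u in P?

Write P(u) = au^3 + bu^2 + cu + d. Substituting each data point gives a linear system:
  64a + 16b + 4c + d = -435
  125a + 25b + 5c + d = -828
  216a + 36b + 6c + d = -1407
  343a + 49b + 7c + d = -2208
Solving the system yields a = -6, b = -3, c = 0, d = -3.
So P(u) = -6u^3 - 3u^2 - 3.
The coefficient of u is 0.

0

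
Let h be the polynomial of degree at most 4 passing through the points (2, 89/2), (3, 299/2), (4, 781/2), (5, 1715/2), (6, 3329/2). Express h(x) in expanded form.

h(x) = x^4 + x^3 + 4x^2 + x + 5/2

Using the Lagrange interpolation formula with nodes 2, 3, 4, 5, 6:
  L_0(x) = (x - 3)(x - 4)(x - 5)(x - 6) / 24
  L_1(x) = (x - 2)(x - 4)(x - 5)(x - 6) / -6
  L_2(x) = (x - 2)(x - 3)(x - 5)(x - 6) / 4
  L_3(x) = (x - 2)(x - 3)(x - 4)(x - 6) / -6
  L_4(x) = (x - 2)(x - 3)(x - 4)(x - 5) / 24
Then h(x) = 89/2·L_0(x) + 299/2·L_1(x) + 781/2·L_2(x) + 1715/2·L_3(x) + 3329/2·L_4(x).
Expanding and collecting terms gives h(x) = x^4 + x^3 + 4x^2 + x + 5/2.
Check: h(2) = 89/2. ✓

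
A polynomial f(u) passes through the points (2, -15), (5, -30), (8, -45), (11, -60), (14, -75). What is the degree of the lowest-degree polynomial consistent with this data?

1

Forward differences of the values at u = 2, 5, 8, 11, 14:
  f  : -15  -30  -45  -60  -75
  Δ  : -15  -15  -15  -15
  Δ^2: 0  0  0
  Δ^3: 0  0
  Δ^4: 0
The first differences are constant (-15) and nonzero, while all higher differences vanish, so the minimal degree is 1.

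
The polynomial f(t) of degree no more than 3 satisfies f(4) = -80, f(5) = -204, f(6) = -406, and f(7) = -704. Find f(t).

f(t) = -3t^3 + 6t^2 + 5t - 4

Using the Lagrange interpolation formula with nodes 4, 5, 6, 7:
  L_0(t) = (t - 5)(t - 6)(t - 7) / -6
  L_1(t) = (t - 4)(t - 6)(t - 7) / 2
  L_2(t) = (t - 4)(t - 5)(t - 7) / -2
  L_3(t) = (t - 4)(t - 5)(t - 6) / 6
Then f(t) = -80·L_0(t) - 204·L_1(t) - 406·L_2(t) - 704·L_3(t).
Expanding and collecting terms gives f(t) = -3t³ + 6t² + 5t - 4.
Check: f(6) = -406. ✓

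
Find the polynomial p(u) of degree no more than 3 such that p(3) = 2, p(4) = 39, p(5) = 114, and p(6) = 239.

p(u) = 2u^3 - 5u^2 - 2u - 1

Write p(u) = au^3 + bu^2 + cu + d. Substituting each data point gives a linear system:
  27a + 9b + 3c + d = 2
  64a + 16b + 4c + d = 39
  125a + 25b + 5c + d = 114
  216a + 36b + 6c + d = 239
Solving the system yields a = 2, b = -5, c = -2, d = -1.
So p(u) = 2u^3 - 5u^2 - 2u - 1.
Check: p(4) = 39. ✓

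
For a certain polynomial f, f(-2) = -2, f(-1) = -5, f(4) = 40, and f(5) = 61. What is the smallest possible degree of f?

2

Divided differences on the nodes -2, -1, 4, 5:
  order 0: -2  -5  40  61
  order 1: -3  9  21
  order 2: 2  2
  order 3: 0
The order-2 divided differences are all 2 (nonzero) and every higher order vanishes, so the data lies on a polynomial of degree exactly 2.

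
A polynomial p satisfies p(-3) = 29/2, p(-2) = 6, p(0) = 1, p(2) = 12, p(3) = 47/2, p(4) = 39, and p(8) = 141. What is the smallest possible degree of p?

2

Divided differences on the nodes -3, -2, 0, 2, 3, 4, 8:
  order 0: 29/2  6  1  12  47/2  39  141
  order 1: -17/2  -5/2  11/2  23/2  31/2  51/2
  order 2: 2  2  2  2  2
  order 3: 0  0  0  0
  order 4: 0  0  0
  order 5: 0  0
  order 6: 0
The order-2 divided differences are all 2 (nonzero) and every higher order vanishes, so the data lies on a polynomial of degree exactly 2.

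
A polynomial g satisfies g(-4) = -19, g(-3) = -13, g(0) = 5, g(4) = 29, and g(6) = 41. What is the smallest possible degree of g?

Divided differences on the nodes -4, -3, 0, 4, 6:
  order 0: -19  -13  5  29  41
  order 1: 6  6  6  6
  order 2: 0  0  0
  order 3: 0  0
  order 4: 0
The order-1 divided differences are all 6 (nonzero) and every higher order vanishes, so the data lies on a polynomial of degree exactly 1.

1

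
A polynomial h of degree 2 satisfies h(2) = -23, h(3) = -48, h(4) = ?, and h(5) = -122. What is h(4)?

-81

On equispaced nodes a degree-2 polynomial has vanishing third forward difference, so
  - h(2) + 3·h(3) - 3·h(4) + h(5) = 0.
Substituting the known values and solving for h(4):
  -3·h(4) = 243
  h(4) = -81.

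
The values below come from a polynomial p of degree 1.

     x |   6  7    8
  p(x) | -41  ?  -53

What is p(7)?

The 2 known points determine the degree-1 polynomial uniquely.
Write p(x) = ax + b. Substituting each data point gives a linear system:
  6a + b = -41
  8a + b = -53
Solving the system yields a = -6, b = -5.
So p(x) = -6x - 5.
Then p(7) = -47.

-47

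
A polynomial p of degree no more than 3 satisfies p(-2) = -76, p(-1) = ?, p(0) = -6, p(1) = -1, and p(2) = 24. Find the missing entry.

-21

The 4 known points determine the degree-3 polynomial uniquely.
Write p(x) = ax^3 + bx^2 + cx + d. Substituting each data point gives a linear system:
  -8a + 4b - 2c + d = -76
  d = -6
  a + b + c + d = -1
  8a + 4b + 2c + d = 24
Solving the system yields a = 5, b = -5, c = 5, d = -6.
So p(x) = 5x^3 - 5x^2 + 5x - 6.
Then p(-1) = -21.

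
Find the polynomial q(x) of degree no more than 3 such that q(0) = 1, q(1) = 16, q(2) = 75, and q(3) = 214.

q(x) = 6x^3 + 4x^2 + 5x + 1

Using the Lagrange interpolation formula with nodes 0, 1, 2, 3:
  L_0(x) = (x - 1)(x - 2)(x - 3) / -6
  L_1(x) = x(x - 2)(x - 3) / 2
  L_2(x) = x(x - 1)(x - 3) / -2
  L_3(x) = x(x - 1)(x - 2) / 6
Then q(x) = 1·L_0(x) + 16·L_1(x) + 75·L_2(x) + 214·L_3(x).
Expanding and collecting terms gives q(x) = 6x^3 + 4x^2 + 5x + 1.
Check: q(0) = 1. ✓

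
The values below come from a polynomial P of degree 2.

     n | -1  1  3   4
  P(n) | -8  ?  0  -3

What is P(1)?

0

The 3 known points determine the degree-2 polynomial uniquely.
Write P(n) = an^2 + bn + c. Substituting each data point gives a linear system:
  a - b + c = -8
  9a + 3b + c = 0
  16a + 4b + c = -3
Solving the system yields a = -1, b = 4, c = -3.
So P(n) = -n^2 + 4n - 3.
Then P(1) = 0.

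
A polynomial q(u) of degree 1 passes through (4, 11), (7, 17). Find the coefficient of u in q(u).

2

Write q(u) = au + b. Substituting each data point gives a linear system:
  4a + b = 11
  7a + b = 17
Solving the system yields a = 2, b = 3.
So q(u) = 2u + 3.
The leading coefficient is 2.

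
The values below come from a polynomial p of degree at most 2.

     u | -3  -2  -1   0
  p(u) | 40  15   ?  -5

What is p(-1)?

The 3 known points determine the degree-2 polynomial uniquely.
Write p(u) = au^2 + bu + c. Substituting each data point gives a linear system:
  9a - 3b + c = 40
  4a - 2b + c = 15
  c = -5
Solving the system yields a = 5, b = 0, c = -5.
So p(u) = 5u^2 - 5.
Then p(-1) = 0.

0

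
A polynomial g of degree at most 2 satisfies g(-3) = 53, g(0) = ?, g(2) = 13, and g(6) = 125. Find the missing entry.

The 3 known points determine the degree-2 polynomial uniquely.
Write g(u) = au^2 + bu + c. Substituting each data point gives a linear system:
  9a - 3b + c = 53
  4a + 2b + c = 13
  36a + 6b + c = 125
Solving the system yields a = 4, b = -4, c = 5.
So g(u) = 4u² - 4u + 5.
Then g(0) = 5.

5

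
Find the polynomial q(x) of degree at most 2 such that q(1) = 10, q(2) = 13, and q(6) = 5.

q(x) = -x^2 + 6x + 5

Using the Lagrange interpolation formula with nodes 1, 2, 6:
  L_0(x) = (x - 2)(x - 6) / 5
  L_1(x) = (x - 1)(x - 6) / -4
  L_2(x) = (x - 1)(x - 2) / 20
Then q(x) = 10·L_0(x) + 13·L_1(x) + 5·L_2(x).
Expanding and collecting terms gives q(x) = -x^2 + 6x + 5.
Check: q(2) = 13. ✓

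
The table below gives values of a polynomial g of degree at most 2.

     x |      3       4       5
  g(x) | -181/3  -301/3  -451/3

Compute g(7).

Forward differences of the values at x = 3, 4, 5:
  g  : -181/3  -301/3  -451/3
  Δ  : -40  -50
  Δ^2: -10
The second differences are constant, confirming degree 2.
Interpolating (Newton forward form) and evaluating at x = 7 gives g(7) = -841/3.

-841/3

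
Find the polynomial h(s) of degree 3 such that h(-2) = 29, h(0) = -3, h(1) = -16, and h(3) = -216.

h(s) = -6s^3 - 5s^2 - 2s - 3

Write h(s) = as^3 + bs^2 + cs + d. Substituting each data point gives a linear system:
  -8a + 4b - 2c + d = 29
  d = -3
  a + b + c + d = -16
  27a + 9b + 3c + d = -216
Solving the system yields a = -6, b = -5, c = -2, d = -3.
So h(s) = -6s³ - 5s² - 2s - 3.
Check: h(0) = -3. ✓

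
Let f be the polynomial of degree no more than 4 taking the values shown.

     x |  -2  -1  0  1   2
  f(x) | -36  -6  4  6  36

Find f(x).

f(x) = x^4 + 4x^3 - 5x^2 + 2x + 4

Using the Lagrange interpolation formula with nodes -2, -1, 0, 1, 2:
  L_0(x) = (x + 1)x(x - 1)(x - 2) / 24
  L_1(x) = (x + 2)x(x - 1)(x - 2) / -6
  L_2(x) = (x + 2)(x + 1)(x - 1)(x - 2) / 4
  L_3(x) = (x + 2)(x + 1)x(x - 2) / -6
  L_4(x) = (x + 2)(x + 1)x(x - 1) / 24
Then f(x) = -36·L_0(x) - 6·L_1(x) + 4·L_2(x) + 6·L_3(x) + 36·L_4(x).
Expanding and collecting terms gives f(x) = x^4 + 4x^3 - 5x^2 + 2x + 4.
Check: f(-2) = -36. ✓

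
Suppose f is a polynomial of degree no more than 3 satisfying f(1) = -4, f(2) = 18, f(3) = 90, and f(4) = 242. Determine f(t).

Write f(t) = at^3 + bt^2 + ct + d. Substituting each data point gives a linear system:
  a + b + c + d = -4
  8a + 4b + 2c + d = 18
  27a + 9b + 3c + d = 90
  64a + 16b + 4c + d = 242
Solving the system yields a = 5, b = -5, c = 2, d = -6.
So f(t) = 5t^3 - 5t^2 + 2t - 6.
Check: f(4) = 242. ✓

f(t) = 5t^3 - 5t^2 + 2t - 6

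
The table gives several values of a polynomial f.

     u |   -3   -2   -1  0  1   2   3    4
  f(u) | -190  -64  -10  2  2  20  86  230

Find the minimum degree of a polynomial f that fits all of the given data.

Forward differences of the values at u = -3, -2, -1, 0, 1, 2, 3, 4:
  f  : -190  -64  -10  2  2  20  86  230
  Δ  : 126  54  12  0  18  66  144
  Δ^2: -72  -42  -12  18  48  78
  Δ^3: 30  30  30  30  30
  Δ^4: 0  0  0  0
  Δ^5: 0  0  0
  Δ^6: 0  0
  Δ^7: 0
The third differences are constant (30) and nonzero, while all higher differences vanish, so the minimal degree is 3.

3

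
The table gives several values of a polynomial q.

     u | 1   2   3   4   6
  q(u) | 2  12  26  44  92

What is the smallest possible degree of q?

2

Divided differences on the nodes 1, 2, 3, 4, 6:
  order 0: 2  12  26  44  92
  order 1: 10  14  18  24
  order 2: 2  2  2
  order 3: 0  0
  order 4: 0
The order-2 divided differences are all 2 (nonzero) and every higher order vanishes, so the data lies on a polynomial of degree exactly 2.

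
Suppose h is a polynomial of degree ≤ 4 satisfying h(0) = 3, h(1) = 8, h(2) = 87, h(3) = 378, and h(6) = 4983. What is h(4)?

Write h(u) = au^4 + bu^3 + cu^2 + du + e. Substituting each data point gives a linear system:
  e = 3
  a + b + c + d + e = 8
  16a + 8b + 4c + 2d + e = 87
  81a + 27b + 9c + 3d + e = 378
  1296a + 216b + 36c + 6d + e = 4983
Solving the system yields a = 3, b = 5, c = 1, d = -4, e = 3.
So h(u) = 3u⁴ + 5u³ + u² - 4u + 3.
Then h(4) = 1091.

1091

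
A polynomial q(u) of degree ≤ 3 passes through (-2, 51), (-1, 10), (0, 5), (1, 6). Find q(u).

Using the Lagrange interpolation formula with nodes -2, -1, 0, 1:
  L_0(u) = (u + 1)u(u - 1) / -6
  L_1(u) = (u + 2)u(u - 1) / 2
  L_2(u) = (u + 2)(u + 1)(u - 1) / -2
  L_3(u) = (u + 2)(u + 1)u / 6
Then q(u) = 51·L_0(u) + 10·L_1(u) + 5·L_2(u) + 6·L_3(u).
Expanding and collecting terms gives q(u) = -5u^3 + 3u^2 + 3u + 5.
Check: q(1) = 6. ✓

q(u) = -5u^3 + 3u^2 + 3u + 5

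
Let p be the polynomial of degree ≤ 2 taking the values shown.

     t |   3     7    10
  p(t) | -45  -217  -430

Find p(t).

p(t) = -4t^2 - 3t

Using the Lagrange interpolation formula with nodes 3, 7, 10:
  L_0(t) = (t - 7)(t - 10) / 28
  L_1(t) = (t - 3)(t - 10) / -12
  L_2(t) = (t - 3)(t - 7) / 21
Then p(t) = -45·L_0(t) - 217·L_1(t) - 430·L_2(t).
Expanding and collecting terms gives p(t) = -4t^2 - 3t.
Check: p(10) = -430. ✓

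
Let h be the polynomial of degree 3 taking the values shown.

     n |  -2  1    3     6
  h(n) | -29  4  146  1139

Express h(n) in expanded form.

Write h(n) = an^3 + bn^2 + cn + d. Substituting each data point gives a linear system:
  -8a + 4b - 2c + d = -29
  a + b + c + d = 4
  27a + 9b + 3c + d = 146
  216a + 36b + 6c + d = 1139
Solving the system yields a = 5, b = 2, c = -2, d = -1.
So h(n) = 5n³ + 2n² - 2n - 1.
Check: h(1) = 4. ✓

h(n) = 5n^3 + 2n^2 - 2n - 1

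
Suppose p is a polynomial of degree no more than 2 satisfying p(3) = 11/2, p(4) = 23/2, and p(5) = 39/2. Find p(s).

Write p(s) = as^2 + bs + c. Substituting each data point gives a linear system:
  9a + 3b + c = 11/2
  16a + 4b + c = 23/2
  25a + 5b + c = 39/2
Solving the system yields a = 1, b = -1, c = -1/2.
So p(s) = s² - s - 1/2.
Check: p(5) = 39/2. ✓

p(s) = s^2 - s - 1/2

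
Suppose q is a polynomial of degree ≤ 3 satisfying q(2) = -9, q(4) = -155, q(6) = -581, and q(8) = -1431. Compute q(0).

1

Write q(s) = as^3 + bs^2 + cs + d. Substituting each data point gives a linear system:
  8a + 4b + 2c + d = -9
  64a + 16b + 4c + d = -155
  216a + 36b + 6c + d = -581
  512a + 64b + 8c + d = -1431
Solving the system yields a = -3, b = 1, c = 5, d = 1.
So q(s) = -3s^3 + s^2 + 5s + 1.
Then q(0) = 1.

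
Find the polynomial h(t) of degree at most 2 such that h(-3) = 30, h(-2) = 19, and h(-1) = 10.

h(t) = t^2 - 6t + 3

Write h(t) = at^2 + bt + c. Substituting each data point gives a linear system:
  9a - 3b + c = 30
  4a - 2b + c = 19
  a - b + c = 10
Solving the system yields a = 1, b = -6, c = 3.
So h(t) = t² - 6t + 3.
Check: h(-3) = 30. ✓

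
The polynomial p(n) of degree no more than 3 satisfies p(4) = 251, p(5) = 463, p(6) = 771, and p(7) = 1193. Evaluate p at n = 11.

Forward differences of the values at n = 4, 5, 6, 7:
  p  : 251  463  771  1193
  Δ  : 212  308  422
  Δ^2: 96  114
  Δ^3: 18
The third differences are constant, confirming degree 3.
Interpolating (Newton forward form) and evaluating at n = 11 gives p(11) = 4381.

4381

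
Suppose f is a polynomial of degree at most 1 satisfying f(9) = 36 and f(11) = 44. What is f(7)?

28

Using the Lagrange interpolation formula with nodes 9, 11:
  L_0(x) = (x - 11) / -2
  L_1(x) = (x - 9) / 2
Then f(x) = 36·L_0(x) + 44·L_1(x).
Expanding and collecting terms gives f(x) = 4x.
Evaluating at x = 7: f(7) = 28.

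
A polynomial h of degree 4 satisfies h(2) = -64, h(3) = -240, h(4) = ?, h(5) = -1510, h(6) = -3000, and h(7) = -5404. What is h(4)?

On equispaced nodes a degree-4 polynomial has vanishing fifth forward difference, so
  - h(2) + 5·h(3) - 10·h(4) + 10·h(5) - 5·h(6) + h(7) = 0.
Substituting the known values and solving for h(4):
  -10·h(4) = 6640
  h(4) = -664.

-664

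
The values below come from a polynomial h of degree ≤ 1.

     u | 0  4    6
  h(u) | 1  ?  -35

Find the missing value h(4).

-23

The 2 known points determine the degree-1 polynomial uniquely.
Write h(u) = au + b. Substituting each data point gives a linear system:
  b = 1
  6a + b = -35
Solving the system yields a = -6, b = 1.
So h(u) = -6u + 1.
Then h(4) = -23.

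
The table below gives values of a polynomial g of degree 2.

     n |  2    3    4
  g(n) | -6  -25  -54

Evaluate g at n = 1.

3

Write g(n) = an^2 + bn + c. Substituting each data point gives a linear system:
  4a + 2b + c = -6
  9a + 3b + c = -25
  16a + 4b + c = -54
Solving the system yields a = -5, b = 6, c = 2.
So g(n) = -5n² + 6n + 2.
Then g(1) = 3.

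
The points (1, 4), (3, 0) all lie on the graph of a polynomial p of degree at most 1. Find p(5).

-4

Write p(t) = at + b. Substituting each data point gives a linear system:
  a + b = 4
  3a + b = 0
Solving the system yields a = -2, b = 6.
So p(t) = -2t + 6.
Then p(5) = -4.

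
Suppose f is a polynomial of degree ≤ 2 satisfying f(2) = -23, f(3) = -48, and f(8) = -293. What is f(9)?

-366

Write f(t) = at^2 + bt + c. Substituting each data point gives a linear system:
  4a + 2b + c = -23
  9a + 3b + c = -48
  64a + 8b + c = -293
Solving the system yields a = -4, b = -5, c = 3.
So f(t) = -4t^2 - 5t + 3.
Then f(9) = -366.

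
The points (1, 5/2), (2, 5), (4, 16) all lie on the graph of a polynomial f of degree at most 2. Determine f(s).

f(s) = s^2 - (1/2)s + 2

Using the Lagrange interpolation formula with nodes 1, 2, 4:
  L_0(s) = (s - 2)(s - 4) / 3
  L_1(s) = (s - 1)(s - 4) / -2
  L_2(s) = (s - 1)(s - 2) / 6
Then f(s) = 5/2·L_0(s) + 5·L_1(s) + 16·L_2(s).
Expanding and collecting terms gives f(s) = s^2 - (1/2)s + 2.
Check: f(4) = 16. ✓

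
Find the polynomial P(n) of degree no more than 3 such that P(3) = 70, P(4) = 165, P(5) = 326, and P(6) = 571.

P(n) = 3n^3 - 3n^2 + 5n + 1

Using the Lagrange interpolation formula with nodes 3, 4, 5, 6:
  L_0(n) = (n - 4)(n - 5)(n - 6) / -6
  L_1(n) = (n - 3)(n - 5)(n - 6) / 2
  L_2(n) = (n - 3)(n - 4)(n - 6) / -2
  L_3(n) = (n - 3)(n - 4)(n - 5) / 6
Then P(n) = 70·L_0(n) + 165·L_1(n) + 326·L_2(n) + 571·L_3(n).
Expanding and collecting terms gives P(n) = 3n^3 - 3n^2 + 5n + 1.
Check: P(4) = 165. ✓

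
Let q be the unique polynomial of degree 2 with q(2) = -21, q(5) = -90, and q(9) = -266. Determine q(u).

Write q(u) = au^2 + bu + c. Substituting each data point gives a linear system:
  4a + 2b + c = -21
  25a + 5b + c = -90
  81a + 9b + c = -266
Solving the system yields a = -3, b = -2, c = -5.
So q(u) = -3u² - 2u - 5.
Check: q(9) = -266. ✓

q(u) = -3u^2 - 2u - 5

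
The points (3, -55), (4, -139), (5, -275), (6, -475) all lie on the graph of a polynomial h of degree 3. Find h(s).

Write h(s) = as^3 + bs^2 + cs + d. Substituting each data point gives a linear system:
  27a + 9b + 3c + d = -55
  64a + 16b + 4c + d = -139
  125a + 25b + 5c + d = -275
  216a + 36b + 6c + d = -475
Solving the system yields a = -2, b = -2, c = 4, d = 5.
So h(s) = -2s^3 - 2s^2 + 4s + 5.
Check: h(3) = -55. ✓

h(s) = -2s^3 - 2s^2 + 4s + 5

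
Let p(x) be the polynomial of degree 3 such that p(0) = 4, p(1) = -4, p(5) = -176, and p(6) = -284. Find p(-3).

40

Write p(x) = ax^3 + bx^2 + cx + d. Substituting each data point gives a linear system:
  d = 4
  a + b + c + d = -4
  125a + 25b + 5c + d = -176
  216a + 36b + 6c + d = -284
Solving the system yields a = -1, b = -1, c = -6, d = 4.
So p(x) = -x³ - x² - 6x + 4.
Then p(-3) = 40.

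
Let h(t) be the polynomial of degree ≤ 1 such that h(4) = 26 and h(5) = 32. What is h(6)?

38

Write h(t) = at + b. Substituting each data point gives a linear system:
  4a + b = 26
  5a + b = 32
Solving the system yields a = 6, b = 2.
So h(t) = 6t + 2.
Then h(6) = 38.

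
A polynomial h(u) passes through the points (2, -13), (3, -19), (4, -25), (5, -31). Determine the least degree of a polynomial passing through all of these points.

Forward differences of the values at u = 2, 3, 4, 5:
  h  : -13  -19  -25  -31
  Δ  : -6  -6  -6
  Δ^2: 0  0
  Δ^3: 0
The first differences are constant (-6) and nonzero, while all higher differences vanish, so the minimal degree is 1.

1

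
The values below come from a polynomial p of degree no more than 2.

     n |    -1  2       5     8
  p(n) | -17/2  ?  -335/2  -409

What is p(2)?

On equispaced nodes a degree-2 polynomial has vanishing third forward difference, so
  - p(-1) + 3·p(2) - 3·p(5) + p(8) = 0.
Substituting the known values and solving for p(2):
  3·p(2) = -102
  p(2) = -34.

-34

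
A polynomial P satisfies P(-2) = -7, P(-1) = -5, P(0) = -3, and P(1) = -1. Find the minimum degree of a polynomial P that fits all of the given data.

Forward differences of the values at n = -2, -1, 0, 1:
  P  : -7  -5  -3  -1
  Δ  : 2  2  2
  Δ^2: 0  0
  Δ^3: 0
The first differences are constant (2) and nonzero, while all higher differences vanish, so the minimal degree is 1.

1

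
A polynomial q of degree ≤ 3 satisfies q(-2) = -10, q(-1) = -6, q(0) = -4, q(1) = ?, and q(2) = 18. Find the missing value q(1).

The 4 known points determine the degree-3 polynomial uniquely.
Write q(u) = au^3 + bu^2 + cu + d. Substituting each data point gives a linear system:
  -8a + 4b - 2c + d = -10
  -a + b - c + d = -6
  d = -4
  8a + 4b + 2c + d = 18
Solving the system yields a = 1, b = 2, c = 3, d = -4.
So q(u) = u^3 + 2u^2 + 3u - 4.
Then q(1) = 2.

2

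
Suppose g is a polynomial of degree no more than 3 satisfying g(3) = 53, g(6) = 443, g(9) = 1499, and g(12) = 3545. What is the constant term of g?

Write g(s) = as^3 + bs^2 + cs + d. Substituting each data point gives a linear system:
  27a + 9b + 3c + d = 53
  216a + 36b + 6c + d = 443
  729a + 81b + 9c + d = 1499
  1728a + 144b + 12c + d = 3545
Solving the system yields a = 2, b = 1, c = -5, d = 5.
So g(s) = 2s³ + s² - 5s + 5.
The constant term is 5.

5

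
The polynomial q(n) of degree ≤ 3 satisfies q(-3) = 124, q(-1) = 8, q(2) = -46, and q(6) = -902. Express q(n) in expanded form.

q(n) = -4n^3 - 6n - 2

Write q(n) = an^3 + bn^2 + cn + d. Substituting each data point gives a linear system:
  -27a + 9b - 3c + d = 124
  -a + b - c + d = 8
  8a + 4b + 2c + d = -46
  216a + 36b + 6c + d = -902
Solving the system yields a = -4, b = 0, c = -6, d = -2.
So q(n) = -4n^3 - 6n - 2.
Check: q(6) = -902. ✓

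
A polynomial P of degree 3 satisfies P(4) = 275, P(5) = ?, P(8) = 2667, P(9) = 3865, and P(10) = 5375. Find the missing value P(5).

The 4 known points determine the degree-3 polynomial uniquely.
Write P(t) = at^3 + bt^2 + ct + d. Substituting each data point gives a linear system:
  64a + 16b + 4c + d = 275
  512a + 64b + 8c + d = 2667
  729a + 81b + 9c + d = 3865
  1000a + 100b + 10c + d = 5375
Solving the system yields a = 6, b = -6, c = -2, d = -5.
So P(t) = 6t^3 - 6t^2 - 2t - 5.
Then P(5) = 585.

585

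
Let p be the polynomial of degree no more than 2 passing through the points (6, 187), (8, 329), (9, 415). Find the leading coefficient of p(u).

Write p(u) = au^2 + bu + c. Substituting each data point gives a linear system:
  36a + 6b + c = 187
  64a + 8b + c = 329
  81a + 9b + c = 415
Solving the system yields a = 5, b = 1, c = 1.
So p(u) = 5u² + u + 1.
The leading coefficient is 5.

5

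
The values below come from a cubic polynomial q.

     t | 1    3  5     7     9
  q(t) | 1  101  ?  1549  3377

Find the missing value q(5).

The 4 known points determine the degree-3 polynomial uniquely.
Write q(t) = at^3 + bt^2 + ct + d. Substituting each data point gives a linear system:
  a + b + c + d = 1
  27a + 9b + 3c + d = 101
  343a + 49b + 7c + d = 1549
  729a + 81b + 9c + d = 3377
Solving the system yields a = 5, b = -3, c = -3, d = 2.
So q(t) = 5t³ - 3t² - 3t + 2.
Then q(5) = 537.

537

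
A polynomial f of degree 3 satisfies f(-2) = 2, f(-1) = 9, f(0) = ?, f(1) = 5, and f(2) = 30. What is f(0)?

4

On equispaced nodes a degree-3 polynomial has vanishing fourth forward difference, so
  f(-2) - 4·f(-1) + 6·f(0) - 4·f(1) + f(2) = 0.
Substituting the known values and solving for f(0):
  6·f(0) = 24
  f(0) = 4.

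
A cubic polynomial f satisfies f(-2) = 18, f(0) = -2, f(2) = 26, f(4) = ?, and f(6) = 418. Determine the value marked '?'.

The 4 known points determine the degree-3 polynomial uniquely.
Write f(x) = ax^3 + bx^2 + cx + d. Substituting each data point gives a linear system:
  -8a + 4b - 2c + d = 18
  d = -2
  8a + 4b + 2c + d = 26
  216a + 36b + 6c + d = 418
Solving the system yields a = 1, b = 6, c = -2, d = -2.
So f(x) = x^3 + 6x^2 - 2x - 2.
Then f(4) = 150.

150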